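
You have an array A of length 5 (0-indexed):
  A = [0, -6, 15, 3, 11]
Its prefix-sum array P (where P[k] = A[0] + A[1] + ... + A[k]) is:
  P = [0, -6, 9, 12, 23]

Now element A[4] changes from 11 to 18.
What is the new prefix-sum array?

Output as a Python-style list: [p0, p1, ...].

Answer: [0, -6, 9, 12, 30]

Derivation:
Change: A[4] 11 -> 18, delta = 7
P[k] for k < 4: unchanged (A[4] not included)
P[k] for k >= 4: shift by delta = 7
  P[0] = 0 + 0 = 0
  P[1] = -6 + 0 = -6
  P[2] = 9 + 0 = 9
  P[3] = 12 + 0 = 12
  P[4] = 23 + 7 = 30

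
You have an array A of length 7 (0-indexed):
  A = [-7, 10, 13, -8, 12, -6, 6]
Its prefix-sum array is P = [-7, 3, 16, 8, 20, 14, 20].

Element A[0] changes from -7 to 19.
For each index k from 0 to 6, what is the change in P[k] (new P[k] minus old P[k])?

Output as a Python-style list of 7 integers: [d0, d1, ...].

Answer: [26, 26, 26, 26, 26, 26, 26]

Derivation:
Element change: A[0] -7 -> 19, delta = 26
For k < 0: P[k] unchanged, delta_P[k] = 0
For k >= 0: P[k] shifts by exactly 26
Delta array: [26, 26, 26, 26, 26, 26, 26]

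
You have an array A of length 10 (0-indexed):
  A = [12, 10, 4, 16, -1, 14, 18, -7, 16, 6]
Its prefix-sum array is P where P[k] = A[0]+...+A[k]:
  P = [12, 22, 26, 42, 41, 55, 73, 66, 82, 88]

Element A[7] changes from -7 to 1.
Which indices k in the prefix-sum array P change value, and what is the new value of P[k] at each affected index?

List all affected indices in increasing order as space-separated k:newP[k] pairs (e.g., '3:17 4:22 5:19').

P[k] = A[0] + ... + A[k]
P[k] includes A[7] iff k >= 7
Affected indices: 7, 8, ..., 9; delta = 8
  P[7]: 66 + 8 = 74
  P[8]: 82 + 8 = 90
  P[9]: 88 + 8 = 96

Answer: 7:74 8:90 9:96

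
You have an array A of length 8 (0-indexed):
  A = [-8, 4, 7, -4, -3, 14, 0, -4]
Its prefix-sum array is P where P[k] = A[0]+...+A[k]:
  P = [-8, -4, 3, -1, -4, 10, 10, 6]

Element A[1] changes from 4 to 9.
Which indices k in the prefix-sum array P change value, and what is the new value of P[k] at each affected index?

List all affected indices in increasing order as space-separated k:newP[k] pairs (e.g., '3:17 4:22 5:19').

Answer: 1:1 2:8 3:4 4:1 5:15 6:15 7:11

Derivation:
P[k] = A[0] + ... + A[k]
P[k] includes A[1] iff k >= 1
Affected indices: 1, 2, ..., 7; delta = 5
  P[1]: -4 + 5 = 1
  P[2]: 3 + 5 = 8
  P[3]: -1 + 5 = 4
  P[4]: -4 + 5 = 1
  P[5]: 10 + 5 = 15
  P[6]: 10 + 5 = 15
  P[7]: 6 + 5 = 11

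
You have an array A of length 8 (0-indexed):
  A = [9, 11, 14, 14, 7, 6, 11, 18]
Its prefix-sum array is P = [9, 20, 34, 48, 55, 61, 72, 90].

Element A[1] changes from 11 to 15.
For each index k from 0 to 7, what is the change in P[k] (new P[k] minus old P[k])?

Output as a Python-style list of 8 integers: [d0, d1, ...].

Answer: [0, 4, 4, 4, 4, 4, 4, 4]

Derivation:
Element change: A[1] 11 -> 15, delta = 4
For k < 1: P[k] unchanged, delta_P[k] = 0
For k >= 1: P[k] shifts by exactly 4
Delta array: [0, 4, 4, 4, 4, 4, 4, 4]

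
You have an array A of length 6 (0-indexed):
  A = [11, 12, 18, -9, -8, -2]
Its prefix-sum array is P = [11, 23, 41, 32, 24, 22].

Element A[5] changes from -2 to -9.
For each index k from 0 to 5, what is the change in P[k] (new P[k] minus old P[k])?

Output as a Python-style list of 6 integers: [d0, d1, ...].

Answer: [0, 0, 0, 0, 0, -7]

Derivation:
Element change: A[5] -2 -> -9, delta = -7
For k < 5: P[k] unchanged, delta_P[k] = 0
For k >= 5: P[k] shifts by exactly -7
Delta array: [0, 0, 0, 0, 0, -7]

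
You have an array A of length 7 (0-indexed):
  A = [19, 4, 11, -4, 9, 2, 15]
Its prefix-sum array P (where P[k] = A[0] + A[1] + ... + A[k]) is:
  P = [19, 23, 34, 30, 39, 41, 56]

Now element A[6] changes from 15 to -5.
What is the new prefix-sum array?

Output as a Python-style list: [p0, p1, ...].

Change: A[6] 15 -> -5, delta = -20
P[k] for k < 6: unchanged (A[6] not included)
P[k] for k >= 6: shift by delta = -20
  P[0] = 19 + 0 = 19
  P[1] = 23 + 0 = 23
  P[2] = 34 + 0 = 34
  P[3] = 30 + 0 = 30
  P[4] = 39 + 0 = 39
  P[5] = 41 + 0 = 41
  P[6] = 56 + -20 = 36

Answer: [19, 23, 34, 30, 39, 41, 36]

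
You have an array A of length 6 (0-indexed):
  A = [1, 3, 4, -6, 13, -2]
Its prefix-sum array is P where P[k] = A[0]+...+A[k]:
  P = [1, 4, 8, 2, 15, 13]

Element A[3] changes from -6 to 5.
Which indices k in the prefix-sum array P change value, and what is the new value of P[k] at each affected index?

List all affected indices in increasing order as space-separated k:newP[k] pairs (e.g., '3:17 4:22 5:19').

P[k] = A[0] + ... + A[k]
P[k] includes A[3] iff k >= 3
Affected indices: 3, 4, ..., 5; delta = 11
  P[3]: 2 + 11 = 13
  P[4]: 15 + 11 = 26
  P[5]: 13 + 11 = 24

Answer: 3:13 4:26 5:24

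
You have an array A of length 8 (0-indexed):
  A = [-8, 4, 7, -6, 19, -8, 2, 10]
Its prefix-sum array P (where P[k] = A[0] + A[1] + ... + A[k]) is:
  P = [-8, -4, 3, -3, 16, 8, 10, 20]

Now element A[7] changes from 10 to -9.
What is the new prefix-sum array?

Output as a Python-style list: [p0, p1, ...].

Answer: [-8, -4, 3, -3, 16, 8, 10, 1]

Derivation:
Change: A[7] 10 -> -9, delta = -19
P[k] for k < 7: unchanged (A[7] not included)
P[k] for k >= 7: shift by delta = -19
  P[0] = -8 + 0 = -8
  P[1] = -4 + 0 = -4
  P[2] = 3 + 0 = 3
  P[3] = -3 + 0 = -3
  P[4] = 16 + 0 = 16
  P[5] = 8 + 0 = 8
  P[6] = 10 + 0 = 10
  P[7] = 20 + -19 = 1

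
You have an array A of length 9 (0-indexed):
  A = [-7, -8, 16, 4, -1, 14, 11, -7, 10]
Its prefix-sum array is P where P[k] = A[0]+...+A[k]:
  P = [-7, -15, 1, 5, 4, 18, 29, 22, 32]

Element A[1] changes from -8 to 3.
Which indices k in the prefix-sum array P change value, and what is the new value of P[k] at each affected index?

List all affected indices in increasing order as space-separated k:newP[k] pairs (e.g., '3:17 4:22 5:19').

Answer: 1:-4 2:12 3:16 4:15 5:29 6:40 7:33 8:43

Derivation:
P[k] = A[0] + ... + A[k]
P[k] includes A[1] iff k >= 1
Affected indices: 1, 2, ..., 8; delta = 11
  P[1]: -15 + 11 = -4
  P[2]: 1 + 11 = 12
  P[3]: 5 + 11 = 16
  P[4]: 4 + 11 = 15
  P[5]: 18 + 11 = 29
  P[6]: 29 + 11 = 40
  P[7]: 22 + 11 = 33
  P[8]: 32 + 11 = 43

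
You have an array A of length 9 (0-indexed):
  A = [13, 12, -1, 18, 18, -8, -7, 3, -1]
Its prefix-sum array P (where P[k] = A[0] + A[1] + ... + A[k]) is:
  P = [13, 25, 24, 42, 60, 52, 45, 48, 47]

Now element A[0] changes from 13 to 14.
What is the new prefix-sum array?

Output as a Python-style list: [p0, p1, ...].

Answer: [14, 26, 25, 43, 61, 53, 46, 49, 48]

Derivation:
Change: A[0] 13 -> 14, delta = 1
P[k] for k < 0: unchanged (A[0] not included)
P[k] for k >= 0: shift by delta = 1
  P[0] = 13 + 1 = 14
  P[1] = 25 + 1 = 26
  P[2] = 24 + 1 = 25
  P[3] = 42 + 1 = 43
  P[4] = 60 + 1 = 61
  P[5] = 52 + 1 = 53
  P[6] = 45 + 1 = 46
  P[7] = 48 + 1 = 49
  P[8] = 47 + 1 = 48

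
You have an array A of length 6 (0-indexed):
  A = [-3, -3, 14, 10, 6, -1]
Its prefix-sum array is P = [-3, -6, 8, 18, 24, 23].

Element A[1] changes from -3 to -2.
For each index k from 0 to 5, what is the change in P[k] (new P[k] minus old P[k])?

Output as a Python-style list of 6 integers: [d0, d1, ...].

Answer: [0, 1, 1, 1, 1, 1]

Derivation:
Element change: A[1] -3 -> -2, delta = 1
For k < 1: P[k] unchanged, delta_P[k] = 0
For k >= 1: P[k] shifts by exactly 1
Delta array: [0, 1, 1, 1, 1, 1]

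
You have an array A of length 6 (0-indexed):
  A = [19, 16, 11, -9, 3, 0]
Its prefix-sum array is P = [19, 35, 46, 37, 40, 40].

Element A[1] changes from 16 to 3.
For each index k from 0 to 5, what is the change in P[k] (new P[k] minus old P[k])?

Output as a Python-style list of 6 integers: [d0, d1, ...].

Element change: A[1] 16 -> 3, delta = -13
For k < 1: P[k] unchanged, delta_P[k] = 0
For k >= 1: P[k] shifts by exactly -13
Delta array: [0, -13, -13, -13, -13, -13]

Answer: [0, -13, -13, -13, -13, -13]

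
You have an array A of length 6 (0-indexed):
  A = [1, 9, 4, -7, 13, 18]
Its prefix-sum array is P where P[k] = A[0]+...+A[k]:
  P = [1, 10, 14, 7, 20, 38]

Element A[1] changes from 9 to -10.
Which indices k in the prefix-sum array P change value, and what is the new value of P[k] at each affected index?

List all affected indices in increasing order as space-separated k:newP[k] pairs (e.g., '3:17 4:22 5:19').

Answer: 1:-9 2:-5 3:-12 4:1 5:19

Derivation:
P[k] = A[0] + ... + A[k]
P[k] includes A[1] iff k >= 1
Affected indices: 1, 2, ..., 5; delta = -19
  P[1]: 10 + -19 = -9
  P[2]: 14 + -19 = -5
  P[3]: 7 + -19 = -12
  P[4]: 20 + -19 = 1
  P[5]: 38 + -19 = 19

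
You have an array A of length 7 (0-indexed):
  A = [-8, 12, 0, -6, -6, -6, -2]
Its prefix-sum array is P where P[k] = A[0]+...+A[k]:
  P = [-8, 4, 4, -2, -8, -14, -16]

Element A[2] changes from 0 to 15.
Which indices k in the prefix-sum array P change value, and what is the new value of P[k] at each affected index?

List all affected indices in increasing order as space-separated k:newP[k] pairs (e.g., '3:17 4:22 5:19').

Answer: 2:19 3:13 4:7 5:1 6:-1

Derivation:
P[k] = A[0] + ... + A[k]
P[k] includes A[2] iff k >= 2
Affected indices: 2, 3, ..., 6; delta = 15
  P[2]: 4 + 15 = 19
  P[3]: -2 + 15 = 13
  P[4]: -8 + 15 = 7
  P[5]: -14 + 15 = 1
  P[6]: -16 + 15 = -1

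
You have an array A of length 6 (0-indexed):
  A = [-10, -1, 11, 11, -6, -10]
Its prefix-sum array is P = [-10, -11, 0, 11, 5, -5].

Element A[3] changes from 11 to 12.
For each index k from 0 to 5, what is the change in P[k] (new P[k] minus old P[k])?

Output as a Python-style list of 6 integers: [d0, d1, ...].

Element change: A[3] 11 -> 12, delta = 1
For k < 3: P[k] unchanged, delta_P[k] = 0
For k >= 3: P[k] shifts by exactly 1
Delta array: [0, 0, 0, 1, 1, 1]

Answer: [0, 0, 0, 1, 1, 1]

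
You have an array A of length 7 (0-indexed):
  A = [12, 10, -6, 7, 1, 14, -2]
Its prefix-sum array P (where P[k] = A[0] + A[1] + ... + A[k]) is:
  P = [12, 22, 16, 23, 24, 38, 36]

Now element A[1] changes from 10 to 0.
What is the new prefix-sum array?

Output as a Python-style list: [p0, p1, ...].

Answer: [12, 12, 6, 13, 14, 28, 26]

Derivation:
Change: A[1] 10 -> 0, delta = -10
P[k] for k < 1: unchanged (A[1] not included)
P[k] for k >= 1: shift by delta = -10
  P[0] = 12 + 0 = 12
  P[1] = 22 + -10 = 12
  P[2] = 16 + -10 = 6
  P[3] = 23 + -10 = 13
  P[4] = 24 + -10 = 14
  P[5] = 38 + -10 = 28
  P[6] = 36 + -10 = 26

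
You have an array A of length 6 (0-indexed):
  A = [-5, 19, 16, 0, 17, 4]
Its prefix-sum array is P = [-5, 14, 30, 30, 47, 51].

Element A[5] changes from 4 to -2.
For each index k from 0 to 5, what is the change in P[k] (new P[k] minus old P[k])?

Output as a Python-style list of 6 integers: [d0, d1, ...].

Element change: A[5] 4 -> -2, delta = -6
For k < 5: P[k] unchanged, delta_P[k] = 0
For k >= 5: P[k] shifts by exactly -6
Delta array: [0, 0, 0, 0, 0, -6]

Answer: [0, 0, 0, 0, 0, -6]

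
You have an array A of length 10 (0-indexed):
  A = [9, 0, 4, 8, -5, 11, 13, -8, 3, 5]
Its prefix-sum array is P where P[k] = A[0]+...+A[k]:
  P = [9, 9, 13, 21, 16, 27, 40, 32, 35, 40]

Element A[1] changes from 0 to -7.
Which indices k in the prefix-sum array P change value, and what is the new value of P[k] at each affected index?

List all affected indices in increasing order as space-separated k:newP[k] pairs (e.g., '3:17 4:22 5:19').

P[k] = A[0] + ... + A[k]
P[k] includes A[1] iff k >= 1
Affected indices: 1, 2, ..., 9; delta = -7
  P[1]: 9 + -7 = 2
  P[2]: 13 + -7 = 6
  P[3]: 21 + -7 = 14
  P[4]: 16 + -7 = 9
  P[5]: 27 + -7 = 20
  P[6]: 40 + -7 = 33
  P[7]: 32 + -7 = 25
  P[8]: 35 + -7 = 28
  P[9]: 40 + -7 = 33

Answer: 1:2 2:6 3:14 4:9 5:20 6:33 7:25 8:28 9:33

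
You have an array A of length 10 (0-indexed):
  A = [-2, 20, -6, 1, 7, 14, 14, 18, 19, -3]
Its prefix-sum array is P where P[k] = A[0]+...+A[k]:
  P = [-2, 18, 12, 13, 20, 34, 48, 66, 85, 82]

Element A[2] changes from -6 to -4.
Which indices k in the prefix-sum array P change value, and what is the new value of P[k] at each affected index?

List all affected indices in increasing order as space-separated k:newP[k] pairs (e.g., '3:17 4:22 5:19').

Answer: 2:14 3:15 4:22 5:36 6:50 7:68 8:87 9:84

Derivation:
P[k] = A[0] + ... + A[k]
P[k] includes A[2] iff k >= 2
Affected indices: 2, 3, ..., 9; delta = 2
  P[2]: 12 + 2 = 14
  P[3]: 13 + 2 = 15
  P[4]: 20 + 2 = 22
  P[5]: 34 + 2 = 36
  P[6]: 48 + 2 = 50
  P[7]: 66 + 2 = 68
  P[8]: 85 + 2 = 87
  P[9]: 82 + 2 = 84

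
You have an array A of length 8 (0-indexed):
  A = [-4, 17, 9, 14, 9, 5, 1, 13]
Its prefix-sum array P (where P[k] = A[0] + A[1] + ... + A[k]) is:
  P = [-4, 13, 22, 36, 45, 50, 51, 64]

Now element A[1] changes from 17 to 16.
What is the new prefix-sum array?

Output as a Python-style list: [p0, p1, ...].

Answer: [-4, 12, 21, 35, 44, 49, 50, 63]

Derivation:
Change: A[1] 17 -> 16, delta = -1
P[k] for k < 1: unchanged (A[1] not included)
P[k] for k >= 1: shift by delta = -1
  P[0] = -4 + 0 = -4
  P[1] = 13 + -1 = 12
  P[2] = 22 + -1 = 21
  P[3] = 36 + -1 = 35
  P[4] = 45 + -1 = 44
  P[5] = 50 + -1 = 49
  P[6] = 51 + -1 = 50
  P[7] = 64 + -1 = 63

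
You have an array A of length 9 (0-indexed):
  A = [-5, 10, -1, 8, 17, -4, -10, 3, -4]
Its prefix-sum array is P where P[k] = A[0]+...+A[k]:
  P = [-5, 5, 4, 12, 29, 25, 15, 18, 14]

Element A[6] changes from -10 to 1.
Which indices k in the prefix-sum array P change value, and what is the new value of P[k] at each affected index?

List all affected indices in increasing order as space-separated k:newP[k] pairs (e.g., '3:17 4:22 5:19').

P[k] = A[0] + ... + A[k]
P[k] includes A[6] iff k >= 6
Affected indices: 6, 7, ..., 8; delta = 11
  P[6]: 15 + 11 = 26
  P[7]: 18 + 11 = 29
  P[8]: 14 + 11 = 25

Answer: 6:26 7:29 8:25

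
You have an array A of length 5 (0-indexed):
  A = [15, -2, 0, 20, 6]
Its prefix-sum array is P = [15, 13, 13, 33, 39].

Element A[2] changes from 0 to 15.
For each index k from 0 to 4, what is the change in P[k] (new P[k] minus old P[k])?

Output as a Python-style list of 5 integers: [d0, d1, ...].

Element change: A[2] 0 -> 15, delta = 15
For k < 2: P[k] unchanged, delta_P[k] = 0
For k >= 2: P[k] shifts by exactly 15
Delta array: [0, 0, 15, 15, 15]

Answer: [0, 0, 15, 15, 15]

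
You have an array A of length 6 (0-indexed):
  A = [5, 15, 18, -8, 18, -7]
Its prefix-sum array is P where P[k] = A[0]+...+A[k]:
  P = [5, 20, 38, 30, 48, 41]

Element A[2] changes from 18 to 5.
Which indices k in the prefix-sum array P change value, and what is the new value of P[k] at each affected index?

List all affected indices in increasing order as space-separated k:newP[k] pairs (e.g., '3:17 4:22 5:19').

P[k] = A[0] + ... + A[k]
P[k] includes A[2] iff k >= 2
Affected indices: 2, 3, ..., 5; delta = -13
  P[2]: 38 + -13 = 25
  P[3]: 30 + -13 = 17
  P[4]: 48 + -13 = 35
  P[5]: 41 + -13 = 28

Answer: 2:25 3:17 4:35 5:28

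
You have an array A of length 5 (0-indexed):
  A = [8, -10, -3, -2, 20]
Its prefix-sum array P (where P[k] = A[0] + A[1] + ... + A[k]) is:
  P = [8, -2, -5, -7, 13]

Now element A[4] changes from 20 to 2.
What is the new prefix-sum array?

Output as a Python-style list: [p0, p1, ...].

Answer: [8, -2, -5, -7, -5]

Derivation:
Change: A[4] 20 -> 2, delta = -18
P[k] for k < 4: unchanged (A[4] not included)
P[k] for k >= 4: shift by delta = -18
  P[0] = 8 + 0 = 8
  P[1] = -2 + 0 = -2
  P[2] = -5 + 0 = -5
  P[3] = -7 + 0 = -7
  P[4] = 13 + -18 = -5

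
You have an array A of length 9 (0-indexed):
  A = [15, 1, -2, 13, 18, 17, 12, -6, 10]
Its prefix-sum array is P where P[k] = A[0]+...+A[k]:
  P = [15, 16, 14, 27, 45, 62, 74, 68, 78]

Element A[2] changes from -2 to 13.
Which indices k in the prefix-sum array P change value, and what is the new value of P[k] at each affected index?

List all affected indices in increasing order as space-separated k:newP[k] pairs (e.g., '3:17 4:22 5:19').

Answer: 2:29 3:42 4:60 5:77 6:89 7:83 8:93

Derivation:
P[k] = A[0] + ... + A[k]
P[k] includes A[2] iff k >= 2
Affected indices: 2, 3, ..., 8; delta = 15
  P[2]: 14 + 15 = 29
  P[3]: 27 + 15 = 42
  P[4]: 45 + 15 = 60
  P[5]: 62 + 15 = 77
  P[6]: 74 + 15 = 89
  P[7]: 68 + 15 = 83
  P[8]: 78 + 15 = 93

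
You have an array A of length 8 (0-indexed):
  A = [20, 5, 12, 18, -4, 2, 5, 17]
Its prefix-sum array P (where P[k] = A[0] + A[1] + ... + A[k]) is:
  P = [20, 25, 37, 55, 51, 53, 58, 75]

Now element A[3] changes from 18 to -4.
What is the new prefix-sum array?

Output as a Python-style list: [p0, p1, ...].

Change: A[3] 18 -> -4, delta = -22
P[k] for k < 3: unchanged (A[3] not included)
P[k] for k >= 3: shift by delta = -22
  P[0] = 20 + 0 = 20
  P[1] = 25 + 0 = 25
  P[2] = 37 + 0 = 37
  P[3] = 55 + -22 = 33
  P[4] = 51 + -22 = 29
  P[5] = 53 + -22 = 31
  P[6] = 58 + -22 = 36
  P[7] = 75 + -22 = 53

Answer: [20, 25, 37, 33, 29, 31, 36, 53]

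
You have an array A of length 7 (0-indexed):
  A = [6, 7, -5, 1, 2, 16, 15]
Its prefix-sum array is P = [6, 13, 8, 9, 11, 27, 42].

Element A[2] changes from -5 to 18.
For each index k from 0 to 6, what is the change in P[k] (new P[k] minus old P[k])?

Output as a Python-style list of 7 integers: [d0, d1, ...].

Answer: [0, 0, 23, 23, 23, 23, 23]

Derivation:
Element change: A[2] -5 -> 18, delta = 23
For k < 2: P[k] unchanged, delta_P[k] = 0
For k >= 2: P[k] shifts by exactly 23
Delta array: [0, 0, 23, 23, 23, 23, 23]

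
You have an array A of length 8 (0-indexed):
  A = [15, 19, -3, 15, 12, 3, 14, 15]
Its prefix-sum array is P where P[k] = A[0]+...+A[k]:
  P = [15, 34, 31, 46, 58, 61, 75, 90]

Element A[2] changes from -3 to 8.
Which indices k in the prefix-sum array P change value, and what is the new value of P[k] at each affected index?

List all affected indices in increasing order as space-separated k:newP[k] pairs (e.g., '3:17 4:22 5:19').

P[k] = A[0] + ... + A[k]
P[k] includes A[2] iff k >= 2
Affected indices: 2, 3, ..., 7; delta = 11
  P[2]: 31 + 11 = 42
  P[3]: 46 + 11 = 57
  P[4]: 58 + 11 = 69
  P[5]: 61 + 11 = 72
  P[6]: 75 + 11 = 86
  P[7]: 90 + 11 = 101

Answer: 2:42 3:57 4:69 5:72 6:86 7:101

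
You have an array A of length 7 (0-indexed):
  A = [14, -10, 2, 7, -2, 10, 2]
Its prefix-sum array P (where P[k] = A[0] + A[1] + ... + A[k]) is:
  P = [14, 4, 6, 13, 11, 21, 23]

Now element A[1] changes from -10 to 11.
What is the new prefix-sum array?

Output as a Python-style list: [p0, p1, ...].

Answer: [14, 25, 27, 34, 32, 42, 44]

Derivation:
Change: A[1] -10 -> 11, delta = 21
P[k] for k < 1: unchanged (A[1] not included)
P[k] for k >= 1: shift by delta = 21
  P[0] = 14 + 0 = 14
  P[1] = 4 + 21 = 25
  P[2] = 6 + 21 = 27
  P[3] = 13 + 21 = 34
  P[4] = 11 + 21 = 32
  P[5] = 21 + 21 = 42
  P[6] = 23 + 21 = 44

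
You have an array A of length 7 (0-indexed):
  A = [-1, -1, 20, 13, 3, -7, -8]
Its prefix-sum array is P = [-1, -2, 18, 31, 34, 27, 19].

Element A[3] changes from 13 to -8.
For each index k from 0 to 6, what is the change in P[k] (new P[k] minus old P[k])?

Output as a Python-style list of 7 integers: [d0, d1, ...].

Element change: A[3] 13 -> -8, delta = -21
For k < 3: P[k] unchanged, delta_P[k] = 0
For k >= 3: P[k] shifts by exactly -21
Delta array: [0, 0, 0, -21, -21, -21, -21]

Answer: [0, 0, 0, -21, -21, -21, -21]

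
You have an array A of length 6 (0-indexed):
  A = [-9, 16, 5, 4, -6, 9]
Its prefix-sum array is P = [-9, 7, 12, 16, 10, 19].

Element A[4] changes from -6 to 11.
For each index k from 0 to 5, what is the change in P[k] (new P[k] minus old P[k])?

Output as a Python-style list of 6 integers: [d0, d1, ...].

Answer: [0, 0, 0, 0, 17, 17]

Derivation:
Element change: A[4] -6 -> 11, delta = 17
For k < 4: P[k] unchanged, delta_P[k] = 0
For k >= 4: P[k] shifts by exactly 17
Delta array: [0, 0, 0, 0, 17, 17]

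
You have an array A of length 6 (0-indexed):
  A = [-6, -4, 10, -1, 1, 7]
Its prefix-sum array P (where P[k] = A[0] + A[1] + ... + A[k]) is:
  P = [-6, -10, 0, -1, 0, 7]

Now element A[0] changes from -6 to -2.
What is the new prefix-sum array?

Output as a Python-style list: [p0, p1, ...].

Answer: [-2, -6, 4, 3, 4, 11]

Derivation:
Change: A[0] -6 -> -2, delta = 4
P[k] for k < 0: unchanged (A[0] not included)
P[k] for k >= 0: shift by delta = 4
  P[0] = -6 + 4 = -2
  P[1] = -10 + 4 = -6
  P[2] = 0 + 4 = 4
  P[3] = -1 + 4 = 3
  P[4] = 0 + 4 = 4
  P[5] = 7 + 4 = 11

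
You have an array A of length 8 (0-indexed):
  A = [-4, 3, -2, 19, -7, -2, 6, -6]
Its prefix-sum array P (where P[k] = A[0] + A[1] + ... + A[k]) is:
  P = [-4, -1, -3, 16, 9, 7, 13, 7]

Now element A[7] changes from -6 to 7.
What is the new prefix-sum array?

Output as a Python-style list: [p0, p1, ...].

Change: A[7] -6 -> 7, delta = 13
P[k] for k < 7: unchanged (A[7] not included)
P[k] for k >= 7: shift by delta = 13
  P[0] = -4 + 0 = -4
  P[1] = -1 + 0 = -1
  P[2] = -3 + 0 = -3
  P[3] = 16 + 0 = 16
  P[4] = 9 + 0 = 9
  P[5] = 7 + 0 = 7
  P[6] = 13 + 0 = 13
  P[7] = 7 + 13 = 20

Answer: [-4, -1, -3, 16, 9, 7, 13, 20]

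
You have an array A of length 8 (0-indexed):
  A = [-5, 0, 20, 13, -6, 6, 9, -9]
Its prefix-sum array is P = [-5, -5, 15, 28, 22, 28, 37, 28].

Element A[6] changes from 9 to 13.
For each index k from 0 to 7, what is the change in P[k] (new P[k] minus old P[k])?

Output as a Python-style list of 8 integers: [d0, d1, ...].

Answer: [0, 0, 0, 0, 0, 0, 4, 4]

Derivation:
Element change: A[6] 9 -> 13, delta = 4
For k < 6: P[k] unchanged, delta_P[k] = 0
For k >= 6: P[k] shifts by exactly 4
Delta array: [0, 0, 0, 0, 0, 0, 4, 4]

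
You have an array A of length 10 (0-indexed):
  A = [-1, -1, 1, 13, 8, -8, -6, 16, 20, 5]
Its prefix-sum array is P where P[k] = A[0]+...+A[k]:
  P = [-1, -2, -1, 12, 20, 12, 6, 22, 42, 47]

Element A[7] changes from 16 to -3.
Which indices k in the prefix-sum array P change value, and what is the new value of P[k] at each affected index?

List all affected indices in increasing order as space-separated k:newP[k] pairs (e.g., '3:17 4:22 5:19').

P[k] = A[0] + ... + A[k]
P[k] includes A[7] iff k >= 7
Affected indices: 7, 8, ..., 9; delta = -19
  P[7]: 22 + -19 = 3
  P[8]: 42 + -19 = 23
  P[9]: 47 + -19 = 28

Answer: 7:3 8:23 9:28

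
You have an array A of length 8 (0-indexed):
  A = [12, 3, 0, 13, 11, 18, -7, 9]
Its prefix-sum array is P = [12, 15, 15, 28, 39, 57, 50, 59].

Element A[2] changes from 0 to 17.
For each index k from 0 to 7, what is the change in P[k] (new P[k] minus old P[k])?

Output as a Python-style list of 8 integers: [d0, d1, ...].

Element change: A[2] 0 -> 17, delta = 17
For k < 2: P[k] unchanged, delta_P[k] = 0
For k >= 2: P[k] shifts by exactly 17
Delta array: [0, 0, 17, 17, 17, 17, 17, 17]

Answer: [0, 0, 17, 17, 17, 17, 17, 17]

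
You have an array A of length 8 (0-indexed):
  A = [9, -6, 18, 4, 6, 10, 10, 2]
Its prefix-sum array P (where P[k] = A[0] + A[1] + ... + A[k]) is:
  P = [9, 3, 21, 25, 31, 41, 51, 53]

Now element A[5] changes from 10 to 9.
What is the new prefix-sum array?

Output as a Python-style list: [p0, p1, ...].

Change: A[5] 10 -> 9, delta = -1
P[k] for k < 5: unchanged (A[5] not included)
P[k] for k >= 5: shift by delta = -1
  P[0] = 9 + 0 = 9
  P[1] = 3 + 0 = 3
  P[2] = 21 + 0 = 21
  P[3] = 25 + 0 = 25
  P[4] = 31 + 0 = 31
  P[5] = 41 + -1 = 40
  P[6] = 51 + -1 = 50
  P[7] = 53 + -1 = 52

Answer: [9, 3, 21, 25, 31, 40, 50, 52]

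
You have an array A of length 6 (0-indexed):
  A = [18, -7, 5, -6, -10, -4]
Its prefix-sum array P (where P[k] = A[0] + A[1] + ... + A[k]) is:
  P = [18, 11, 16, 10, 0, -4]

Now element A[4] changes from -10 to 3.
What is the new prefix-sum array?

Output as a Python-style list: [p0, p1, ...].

Change: A[4] -10 -> 3, delta = 13
P[k] for k < 4: unchanged (A[4] not included)
P[k] for k >= 4: shift by delta = 13
  P[0] = 18 + 0 = 18
  P[1] = 11 + 0 = 11
  P[2] = 16 + 0 = 16
  P[3] = 10 + 0 = 10
  P[4] = 0 + 13 = 13
  P[5] = -4 + 13 = 9

Answer: [18, 11, 16, 10, 13, 9]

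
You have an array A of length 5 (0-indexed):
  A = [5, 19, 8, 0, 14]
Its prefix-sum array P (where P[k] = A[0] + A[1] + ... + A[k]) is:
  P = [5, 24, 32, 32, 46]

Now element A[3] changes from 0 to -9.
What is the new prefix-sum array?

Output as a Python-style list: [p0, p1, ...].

Change: A[3] 0 -> -9, delta = -9
P[k] for k < 3: unchanged (A[3] not included)
P[k] for k >= 3: shift by delta = -9
  P[0] = 5 + 0 = 5
  P[1] = 24 + 0 = 24
  P[2] = 32 + 0 = 32
  P[3] = 32 + -9 = 23
  P[4] = 46 + -9 = 37

Answer: [5, 24, 32, 23, 37]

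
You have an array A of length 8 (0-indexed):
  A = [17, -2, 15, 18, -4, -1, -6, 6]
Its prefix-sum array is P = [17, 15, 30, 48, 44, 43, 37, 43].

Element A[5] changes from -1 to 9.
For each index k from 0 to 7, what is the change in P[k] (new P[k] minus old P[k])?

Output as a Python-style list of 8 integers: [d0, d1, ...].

Element change: A[5] -1 -> 9, delta = 10
For k < 5: P[k] unchanged, delta_P[k] = 0
For k >= 5: P[k] shifts by exactly 10
Delta array: [0, 0, 0, 0, 0, 10, 10, 10]

Answer: [0, 0, 0, 0, 0, 10, 10, 10]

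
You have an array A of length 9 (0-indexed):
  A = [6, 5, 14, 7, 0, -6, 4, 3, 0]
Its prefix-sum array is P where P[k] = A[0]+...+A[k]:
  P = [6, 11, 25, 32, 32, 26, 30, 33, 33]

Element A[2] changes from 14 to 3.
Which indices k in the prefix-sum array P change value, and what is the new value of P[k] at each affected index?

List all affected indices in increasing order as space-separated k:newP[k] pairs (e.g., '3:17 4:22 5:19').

P[k] = A[0] + ... + A[k]
P[k] includes A[2] iff k >= 2
Affected indices: 2, 3, ..., 8; delta = -11
  P[2]: 25 + -11 = 14
  P[3]: 32 + -11 = 21
  P[4]: 32 + -11 = 21
  P[5]: 26 + -11 = 15
  P[6]: 30 + -11 = 19
  P[7]: 33 + -11 = 22
  P[8]: 33 + -11 = 22

Answer: 2:14 3:21 4:21 5:15 6:19 7:22 8:22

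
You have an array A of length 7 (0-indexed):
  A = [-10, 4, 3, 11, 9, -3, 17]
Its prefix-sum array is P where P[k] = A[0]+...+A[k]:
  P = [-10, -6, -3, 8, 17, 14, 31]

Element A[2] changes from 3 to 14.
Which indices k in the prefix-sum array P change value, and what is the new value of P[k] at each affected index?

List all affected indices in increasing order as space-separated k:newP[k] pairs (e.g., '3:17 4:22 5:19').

P[k] = A[0] + ... + A[k]
P[k] includes A[2] iff k >= 2
Affected indices: 2, 3, ..., 6; delta = 11
  P[2]: -3 + 11 = 8
  P[3]: 8 + 11 = 19
  P[4]: 17 + 11 = 28
  P[5]: 14 + 11 = 25
  P[6]: 31 + 11 = 42

Answer: 2:8 3:19 4:28 5:25 6:42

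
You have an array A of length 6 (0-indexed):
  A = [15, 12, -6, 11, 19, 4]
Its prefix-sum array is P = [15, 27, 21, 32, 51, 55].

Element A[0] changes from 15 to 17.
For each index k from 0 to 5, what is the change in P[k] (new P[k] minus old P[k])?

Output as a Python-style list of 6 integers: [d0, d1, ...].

Answer: [2, 2, 2, 2, 2, 2]

Derivation:
Element change: A[0] 15 -> 17, delta = 2
For k < 0: P[k] unchanged, delta_P[k] = 0
For k >= 0: P[k] shifts by exactly 2
Delta array: [2, 2, 2, 2, 2, 2]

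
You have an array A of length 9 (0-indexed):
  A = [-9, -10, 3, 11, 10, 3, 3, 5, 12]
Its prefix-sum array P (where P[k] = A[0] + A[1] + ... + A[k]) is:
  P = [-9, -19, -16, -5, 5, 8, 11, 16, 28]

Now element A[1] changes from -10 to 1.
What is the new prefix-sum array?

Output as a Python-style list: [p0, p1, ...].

Change: A[1] -10 -> 1, delta = 11
P[k] for k < 1: unchanged (A[1] not included)
P[k] for k >= 1: shift by delta = 11
  P[0] = -9 + 0 = -9
  P[1] = -19 + 11 = -8
  P[2] = -16 + 11 = -5
  P[3] = -5 + 11 = 6
  P[4] = 5 + 11 = 16
  P[5] = 8 + 11 = 19
  P[6] = 11 + 11 = 22
  P[7] = 16 + 11 = 27
  P[8] = 28 + 11 = 39

Answer: [-9, -8, -5, 6, 16, 19, 22, 27, 39]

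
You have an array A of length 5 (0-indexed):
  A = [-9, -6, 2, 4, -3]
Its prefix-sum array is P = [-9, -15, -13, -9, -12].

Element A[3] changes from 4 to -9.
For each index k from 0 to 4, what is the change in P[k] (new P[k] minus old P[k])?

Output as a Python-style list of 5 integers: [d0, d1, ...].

Element change: A[3] 4 -> -9, delta = -13
For k < 3: P[k] unchanged, delta_P[k] = 0
For k >= 3: P[k] shifts by exactly -13
Delta array: [0, 0, 0, -13, -13]

Answer: [0, 0, 0, -13, -13]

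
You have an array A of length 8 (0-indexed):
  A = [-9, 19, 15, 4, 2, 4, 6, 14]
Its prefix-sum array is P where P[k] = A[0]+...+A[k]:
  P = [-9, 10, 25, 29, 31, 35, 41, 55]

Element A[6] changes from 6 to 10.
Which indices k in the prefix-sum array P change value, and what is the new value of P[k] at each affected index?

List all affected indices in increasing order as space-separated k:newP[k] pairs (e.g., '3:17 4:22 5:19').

P[k] = A[0] + ... + A[k]
P[k] includes A[6] iff k >= 6
Affected indices: 6, 7, ..., 7; delta = 4
  P[6]: 41 + 4 = 45
  P[7]: 55 + 4 = 59

Answer: 6:45 7:59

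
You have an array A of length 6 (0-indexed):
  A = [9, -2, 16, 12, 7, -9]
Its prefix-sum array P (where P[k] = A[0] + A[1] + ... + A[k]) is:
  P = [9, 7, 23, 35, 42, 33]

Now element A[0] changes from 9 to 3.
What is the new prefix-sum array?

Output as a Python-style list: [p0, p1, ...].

Answer: [3, 1, 17, 29, 36, 27]

Derivation:
Change: A[0] 9 -> 3, delta = -6
P[k] for k < 0: unchanged (A[0] not included)
P[k] for k >= 0: shift by delta = -6
  P[0] = 9 + -6 = 3
  P[1] = 7 + -6 = 1
  P[2] = 23 + -6 = 17
  P[3] = 35 + -6 = 29
  P[4] = 42 + -6 = 36
  P[5] = 33 + -6 = 27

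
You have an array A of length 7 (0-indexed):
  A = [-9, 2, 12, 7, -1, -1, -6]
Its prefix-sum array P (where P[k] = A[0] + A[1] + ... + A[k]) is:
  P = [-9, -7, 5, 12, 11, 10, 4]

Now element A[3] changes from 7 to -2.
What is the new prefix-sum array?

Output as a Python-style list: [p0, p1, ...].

Change: A[3] 7 -> -2, delta = -9
P[k] for k < 3: unchanged (A[3] not included)
P[k] for k >= 3: shift by delta = -9
  P[0] = -9 + 0 = -9
  P[1] = -7 + 0 = -7
  P[2] = 5 + 0 = 5
  P[3] = 12 + -9 = 3
  P[4] = 11 + -9 = 2
  P[5] = 10 + -9 = 1
  P[6] = 4 + -9 = -5

Answer: [-9, -7, 5, 3, 2, 1, -5]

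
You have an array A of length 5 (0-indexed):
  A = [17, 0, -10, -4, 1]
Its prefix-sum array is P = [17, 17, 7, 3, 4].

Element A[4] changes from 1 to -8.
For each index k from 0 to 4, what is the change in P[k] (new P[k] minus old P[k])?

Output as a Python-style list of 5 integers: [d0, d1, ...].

Answer: [0, 0, 0, 0, -9]

Derivation:
Element change: A[4] 1 -> -8, delta = -9
For k < 4: P[k] unchanged, delta_P[k] = 0
For k >= 4: P[k] shifts by exactly -9
Delta array: [0, 0, 0, 0, -9]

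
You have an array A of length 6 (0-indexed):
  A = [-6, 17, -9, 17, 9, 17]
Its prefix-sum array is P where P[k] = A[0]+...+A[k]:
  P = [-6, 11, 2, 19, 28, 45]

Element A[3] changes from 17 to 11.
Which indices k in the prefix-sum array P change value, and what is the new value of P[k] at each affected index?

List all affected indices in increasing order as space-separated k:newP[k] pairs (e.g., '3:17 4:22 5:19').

Answer: 3:13 4:22 5:39

Derivation:
P[k] = A[0] + ... + A[k]
P[k] includes A[3] iff k >= 3
Affected indices: 3, 4, ..., 5; delta = -6
  P[3]: 19 + -6 = 13
  P[4]: 28 + -6 = 22
  P[5]: 45 + -6 = 39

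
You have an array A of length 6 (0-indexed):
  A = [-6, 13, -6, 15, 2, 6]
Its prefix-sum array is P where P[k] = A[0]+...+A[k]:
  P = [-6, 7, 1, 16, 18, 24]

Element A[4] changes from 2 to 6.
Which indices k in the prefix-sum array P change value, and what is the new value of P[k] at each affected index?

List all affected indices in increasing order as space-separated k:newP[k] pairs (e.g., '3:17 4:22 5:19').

P[k] = A[0] + ... + A[k]
P[k] includes A[4] iff k >= 4
Affected indices: 4, 5, ..., 5; delta = 4
  P[4]: 18 + 4 = 22
  P[5]: 24 + 4 = 28

Answer: 4:22 5:28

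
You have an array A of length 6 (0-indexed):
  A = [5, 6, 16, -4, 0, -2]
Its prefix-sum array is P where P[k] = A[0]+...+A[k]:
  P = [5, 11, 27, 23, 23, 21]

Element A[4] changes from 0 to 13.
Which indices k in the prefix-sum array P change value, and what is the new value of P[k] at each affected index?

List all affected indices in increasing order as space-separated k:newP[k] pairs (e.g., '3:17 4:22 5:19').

Answer: 4:36 5:34

Derivation:
P[k] = A[0] + ... + A[k]
P[k] includes A[4] iff k >= 4
Affected indices: 4, 5, ..., 5; delta = 13
  P[4]: 23 + 13 = 36
  P[5]: 21 + 13 = 34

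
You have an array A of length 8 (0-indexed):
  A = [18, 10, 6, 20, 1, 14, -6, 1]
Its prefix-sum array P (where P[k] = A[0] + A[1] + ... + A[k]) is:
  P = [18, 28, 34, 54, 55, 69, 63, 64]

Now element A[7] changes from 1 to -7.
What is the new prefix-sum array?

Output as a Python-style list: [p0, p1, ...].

Change: A[7] 1 -> -7, delta = -8
P[k] for k < 7: unchanged (A[7] not included)
P[k] for k >= 7: shift by delta = -8
  P[0] = 18 + 0 = 18
  P[1] = 28 + 0 = 28
  P[2] = 34 + 0 = 34
  P[3] = 54 + 0 = 54
  P[4] = 55 + 0 = 55
  P[5] = 69 + 0 = 69
  P[6] = 63 + 0 = 63
  P[7] = 64 + -8 = 56

Answer: [18, 28, 34, 54, 55, 69, 63, 56]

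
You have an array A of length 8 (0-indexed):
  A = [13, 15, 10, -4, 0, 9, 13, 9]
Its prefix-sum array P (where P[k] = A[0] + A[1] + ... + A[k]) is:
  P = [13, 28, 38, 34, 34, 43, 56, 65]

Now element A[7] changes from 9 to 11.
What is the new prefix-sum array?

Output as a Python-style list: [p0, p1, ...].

Answer: [13, 28, 38, 34, 34, 43, 56, 67]

Derivation:
Change: A[7] 9 -> 11, delta = 2
P[k] for k < 7: unchanged (A[7] not included)
P[k] for k >= 7: shift by delta = 2
  P[0] = 13 + 0 = 13
  P[1] = 28 + 0 = 28
  P[2] = 38 + 0 = 38
  P[3] = 34 + 0 = 34
  P[4] = 34 + 0 = 34
  P[5] = 43 + 0 = 43
  P[6] = 56 + 0 = 56
  P[7] = 65 + 2 = 67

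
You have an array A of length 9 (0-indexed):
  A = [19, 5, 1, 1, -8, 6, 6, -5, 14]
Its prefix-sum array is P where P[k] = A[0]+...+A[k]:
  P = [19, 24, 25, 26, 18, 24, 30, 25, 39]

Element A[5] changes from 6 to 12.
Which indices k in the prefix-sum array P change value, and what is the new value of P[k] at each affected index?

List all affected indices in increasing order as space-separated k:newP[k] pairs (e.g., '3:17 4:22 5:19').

Answer: 5:30 6:36 7:31 8:45

Derivation:
P[k] = A[0] + ... + A[k]
P[k] includes A[5] iff k >= 5
Affected indices: 5, 6, ..., 8; delta = 6
  P[5]: 24 + 6 = 30
  P[6]: 30 + 6 = 36
  P[7]: 25 + 6 = 31
  P[8]: 39 + 6 = 45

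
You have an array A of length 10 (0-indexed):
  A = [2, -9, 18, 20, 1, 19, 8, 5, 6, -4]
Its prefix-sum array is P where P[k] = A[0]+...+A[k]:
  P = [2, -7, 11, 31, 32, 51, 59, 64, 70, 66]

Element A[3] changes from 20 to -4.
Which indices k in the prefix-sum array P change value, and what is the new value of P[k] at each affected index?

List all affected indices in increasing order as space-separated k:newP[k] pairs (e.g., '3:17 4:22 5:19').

P[k] = A[0] + ... + A[k]
P[k] includes A[3] iff k >= 3
Affected indices: 3, 4, ..., 9; delta = -24
  P[3]: 31 + -24 = 7
  P[4]: 32 + -24 = 8
  P[5]: 51 + -24 = 27
  P[6]: 59 + -24 = 35
  P[7]: 64 + -24 = 40
  P[8]: 70 + -24 = 46
  P[9]: 66 + -24 = 42

Answer: 3:7 4:8 5:27 6:35 7:40 8:46 9:42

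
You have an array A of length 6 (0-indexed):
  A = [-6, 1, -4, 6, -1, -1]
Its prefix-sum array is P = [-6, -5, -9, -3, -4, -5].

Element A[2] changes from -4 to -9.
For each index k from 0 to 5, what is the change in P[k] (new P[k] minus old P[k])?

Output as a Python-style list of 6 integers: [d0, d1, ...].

Element change: A[2] -4 -> -9, delta = -5
For k < 2: P[k] unchanged, delta_P[k] = 0
For k >= 2: P[k] shifts by exactly -5
Delta array: [0, 0, -5, -5, -5, -5]

Answer: [0, 0, -5, -5, -5, -5]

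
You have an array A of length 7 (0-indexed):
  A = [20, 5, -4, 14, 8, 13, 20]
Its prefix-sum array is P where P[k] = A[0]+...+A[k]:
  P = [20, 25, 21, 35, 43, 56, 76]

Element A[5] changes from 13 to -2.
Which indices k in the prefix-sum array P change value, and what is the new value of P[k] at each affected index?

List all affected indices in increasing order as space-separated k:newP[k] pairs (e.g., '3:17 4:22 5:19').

P[k] = A[0] + ... + A[k]
P[k] includes A[5] iff k >= 5
Affected indices: 5, 6, ..., 6; delta = -15
  P[5]: 56 + -15 = 41
  P[6]: 76 + -15 = 61

Answer: 5:41 6:61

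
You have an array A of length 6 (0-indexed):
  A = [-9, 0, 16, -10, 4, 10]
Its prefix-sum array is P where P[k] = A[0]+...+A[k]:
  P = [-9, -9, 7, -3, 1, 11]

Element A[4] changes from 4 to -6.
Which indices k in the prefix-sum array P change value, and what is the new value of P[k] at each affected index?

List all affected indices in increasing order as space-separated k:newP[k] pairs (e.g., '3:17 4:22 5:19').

P[k] = A[0] + ... + A[k]
P[k] includes A[4] iff k >= 4
Affected indices: 4, 5, ..., 5; delta = -10
  P[4]: 1 + -10 = -9
  P[5]: 11 + -10 = 1

Answer: 4:-9 5:1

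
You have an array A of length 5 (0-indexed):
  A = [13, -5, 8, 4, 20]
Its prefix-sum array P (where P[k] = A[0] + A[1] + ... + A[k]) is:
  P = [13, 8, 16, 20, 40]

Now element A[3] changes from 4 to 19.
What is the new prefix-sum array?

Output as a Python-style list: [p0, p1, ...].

Change: A[3] 4 -> 19, delta = 15
P[k] for k < 3: unchanged (A[3] not included)
P[k] for k >= 3: shift by delta = 15
  P[0] = 13 + 0 = 13
  P[1] = 8 + 0 = 8
  P[2] = 16 + 0 = 16
  P[3] = 20 + 15 = 35
  P[4] = 40 + 15 = 55

Answer: [13, 8, 16, 35, 55]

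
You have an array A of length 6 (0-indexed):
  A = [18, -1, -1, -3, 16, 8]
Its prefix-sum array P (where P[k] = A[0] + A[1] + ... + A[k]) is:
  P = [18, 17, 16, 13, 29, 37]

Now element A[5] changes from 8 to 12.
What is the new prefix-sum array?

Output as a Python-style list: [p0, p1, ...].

Change: A[5] 8 -> 12, delta = 4
P[k] for k < 5: unchanged (A[5] not included)
P[k] for k >= 5: shift by delta = 4
  P[0] = 18 + 0 = 18
  P[1] = 17 + 0 = 17
  P[2] = 16 + 0 = 16
  P[3] = 13 + 0 = 13
  P[4] = 29 + 0 = 29
  P[5] = 37 + 4 = 41

Answer: [18, 17, 16, 13, 29, 41]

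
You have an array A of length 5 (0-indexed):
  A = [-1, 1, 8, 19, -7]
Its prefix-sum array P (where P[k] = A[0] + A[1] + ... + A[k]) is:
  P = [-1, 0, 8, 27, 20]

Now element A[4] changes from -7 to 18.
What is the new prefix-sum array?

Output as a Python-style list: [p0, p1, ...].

Answer: [-1, 0, 8, 27, 45]

Derivation:
Change: A[4] -7 -> 18, delta = 25
P[k] for k < 4: unchanged (A[4] not included)
P[k] for k >= 4: shift by delta = 25
  P[0] = -1 + 0 = -1
  P[1] = 0 + 0 = 0
  P[2] = 8 + 0 = 8
  P[3] = 27 + 0 = 27
  P[4] = 20 + 25 = 45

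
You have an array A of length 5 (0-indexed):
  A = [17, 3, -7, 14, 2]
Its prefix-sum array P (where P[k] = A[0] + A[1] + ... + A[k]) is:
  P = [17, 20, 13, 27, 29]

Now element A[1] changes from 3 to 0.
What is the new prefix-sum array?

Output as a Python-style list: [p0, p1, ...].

Change: A[1] 3 -> 0, delta = -3
P[k] for k < 1: unchanged (A[1] not included)
P[k] for k >= 1: shift by delta = -3
  P[0] = 17 + 0 = 17
  P[1] = 20 + -3 = 17
  P[2] = 13 + -3 = 10
  P[3] = 27 + -3 = 24
  P[4] = 29 + -3 = 26

Answer: [17, 17, 10, 24, 26]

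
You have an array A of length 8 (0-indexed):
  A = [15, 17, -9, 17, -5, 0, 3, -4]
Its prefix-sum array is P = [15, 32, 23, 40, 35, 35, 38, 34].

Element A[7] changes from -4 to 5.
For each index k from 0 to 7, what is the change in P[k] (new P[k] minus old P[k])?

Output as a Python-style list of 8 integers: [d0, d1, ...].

Answer: [0, 0, 0, 0, 0, 0, 0, 9]

Derivation:
Element change: A[7] -4 -> 5, delta = 9
For k < 7: P[k] unchanged, delta_P[k] = 0
For k >= 7: P[k] shifts by exactly 9
Delta array: [0, 0, 0, 0, 0, 0, 0, 9]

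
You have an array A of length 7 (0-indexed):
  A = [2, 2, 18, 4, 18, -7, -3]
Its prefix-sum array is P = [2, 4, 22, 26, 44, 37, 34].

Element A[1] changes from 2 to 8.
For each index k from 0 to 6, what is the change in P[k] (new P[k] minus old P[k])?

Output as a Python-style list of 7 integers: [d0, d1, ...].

Element change: A[1] 2 -> 8, delta = 6
For k < 1: P[k] unchanged, delta_P[k] = 0
For k >= 1: P[k] shifts by exactly 6
Delta array: [0, 6, 6, 6, 6, 6, 6]

Answer: [0, 6, 6, 6, 6, 6, 6]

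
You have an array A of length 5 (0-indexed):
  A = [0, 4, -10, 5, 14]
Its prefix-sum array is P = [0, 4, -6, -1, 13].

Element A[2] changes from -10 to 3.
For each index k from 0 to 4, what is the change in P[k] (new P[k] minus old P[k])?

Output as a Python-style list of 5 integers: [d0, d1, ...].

Answer: [0, 0, 13, 13, 13]

Derivation:
Element change: A[2] -10 -> 3, delta = 13
For k < 2: P[k] unchanged, delta_P[k] = 0
For k >= 2: P[k] shifts by exactly 13
Delta array: [0, 0, 13, 13, 13]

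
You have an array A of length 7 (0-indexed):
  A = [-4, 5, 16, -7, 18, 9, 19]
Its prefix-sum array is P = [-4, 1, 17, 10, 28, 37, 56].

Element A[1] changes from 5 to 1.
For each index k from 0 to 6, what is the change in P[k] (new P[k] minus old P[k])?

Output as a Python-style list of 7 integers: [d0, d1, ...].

Element change: A[1] 5 -> 1, delta = -4
For k < 1: P[k] unchanged, delta_P[k] = 0
For k >= 1: P[k] shifts by exactly -4
Delta array: [0, -4, -4, -4, -4, -4, -4]

Answer: [0, -4, -4, -4, -4, -4, -4]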